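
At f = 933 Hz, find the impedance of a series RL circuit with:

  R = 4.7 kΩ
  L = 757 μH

Step 1 — Angular frequency: ω = 2π·f = 2π·933 = 5862 rad/s.
Step 2 — Component impedances:
  R: Z = R = 4700 Ω
  L: Z = jωL = j·5862·0.000757 = 0 + j4.438 Ω
Step 3 — Series combination: Z_total = R + L = 4700 + j4.438 Ω = 4700∠0.1° Ω.

Z = 4700 + j4.438 Ω = 4700∠0.1° Ω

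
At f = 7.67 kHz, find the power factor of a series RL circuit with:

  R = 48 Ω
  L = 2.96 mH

Step 1 — Angular frequency: ω = 2π·f = 2π·7670 = 4.819e+04 rad/s.
Step 2 — Component impedances:
  R: Z = R = 48 Ω
  L: Z = jωL = j·4.819e+04·0.00296 = 0 + j142.6 Ω
Step 3 — Series combination: Z_total = R + L = 48 + j142.6 Ω = 150.5∠71.4° Ω.
Step 4 — Power factor: PF = cos(φ) = Re(Z)/|Z| = 48/150.5 = 0.3189.
Step 5 — Type: Im(Z) = 142.6 ⇒ lagging (phase φ = 71.4°).

PF = 0.3189 (lagging, φ = 71.4°)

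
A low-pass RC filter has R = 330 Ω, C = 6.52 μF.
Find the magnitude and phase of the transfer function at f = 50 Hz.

Step 1 — Angular frequency: ω = 2π·50 = 314.2 rad/s.
Step 2 — Transfer function: H(jω) = 1/(1 + jωRC).
Step 3 — Denominator: 1 + jωRC = 1 + j·314.2·330·6.52e-06 = 1 + j0.6759.
Step 4 — H = 0.6864 - j0.464.
Step 5 — Magnitude: |H| = 0.8285 (-1.6 dB); phase: φ = -34.1°.

|H| = 0.8285 (-1.6 dB), φ = -34.1°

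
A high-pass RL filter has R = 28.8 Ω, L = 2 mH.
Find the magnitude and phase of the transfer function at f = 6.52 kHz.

Step 1 — Angular frequency: ω = 2π·6520 = 4.097e+04 rad/s.
Step 2 — Transfer function: H(jω) = jωL/(R + jωL).
Step 3 — Numerator jωL = j·81.93; denominator R + jωL = 28.8 + j81.93.
Step 4 — H = 0.89 + j0.3129.
Step 5 — Magnitude: |H| = 0.9434 (-0.5 dB); phase: φ = 19.4°.

|H| = 0.9434 (-0.5 dB), φ = 19.4°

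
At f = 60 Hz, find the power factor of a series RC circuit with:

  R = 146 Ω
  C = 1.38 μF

Step 1 — Angular frequency: ω = 2π·f = 2π·60 = 377 rad/s.
Step 2 — Component impedances:
  R: Z = R = 146 Ω
  C: Z = 1/(jωC) = -j/(ω·C) = 0 - j1922 Ω
Step 3 — Series combination: Z_total = R + C = 146 - j1922 Ω = 1928∠-85.7° Ω.
Step 4 — Power factor: PF = cos(φ) = Re(Z)/|Z| = 146/1927.7 = 0.07574.
Step 5 — Type: Im(Z) = -1922 ⇒ leading (phase φ = -85.7°).

PF = 0.07574 (leading, φ = -85.7°)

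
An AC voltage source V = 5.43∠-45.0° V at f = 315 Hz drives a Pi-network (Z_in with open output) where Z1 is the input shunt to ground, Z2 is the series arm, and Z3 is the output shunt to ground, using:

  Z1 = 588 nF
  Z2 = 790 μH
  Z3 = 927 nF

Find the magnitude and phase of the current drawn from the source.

Step 1 — Angular frequency: ω = 2π·f = 2π·315 = 1979 rad/s.
Step 2 — Component impedances:
  Z1: Z = 1/(jωC) = -j/(ω·C) = 0 - j859.3 Ω
  Z2: Z = jωL = j·1979·0.00079 = 0 + j1.564 Ω
  Z3: Z = 1/(jωC) = -j/(ω·C) = 0 - j545 Ω
Step 3 — With open output, the series arm Z2 and the output shunt Z3 appear in series to ground: Z2 + Z3 = 0 - j543.5 Ω.
Step 4 — Parallel with input shunt Z1: Z_in = Z1 || (Z2 + Z3) = 0 - j332.9 Ω = 332.9∠-90.0° Ω.
Step 5 — Source phasor: V = 5.43∠-45.0° V = 3.84 - j3.84 V.
Step 6 — Ohm's law: I = V / Z_total = (3.84 - j3.84) / (0 - j332.9) = 0.01153 + j0.01153 A.
Step 7 — Convert to polar: |I| = 0.01631 A, ∠I = 45.0°.

I = 0.01631∠45.0° A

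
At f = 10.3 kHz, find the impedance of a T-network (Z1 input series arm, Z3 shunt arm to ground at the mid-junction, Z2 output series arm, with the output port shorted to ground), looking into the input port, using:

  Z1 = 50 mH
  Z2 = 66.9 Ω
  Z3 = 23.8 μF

Step 1 — Angular frequency: ω = 2π·f = 2π·1.03e+04 = 6.472e+04 rad/s.
Step 2 — Component impedances:
  Z1: Z = jωL = j·6.472e+04·0.05 = 0 + j3236 Ω
  Z2: Z = R = 66.9 Ω
  Z3: Z = 1/(jωC) = -j/(ω·C) = 0 - j0.6492 Ω
Step 3 — With the output port shorted to ground, the output series arm Z2 runs from the junction to ground; the shunt arm Z3 also runs from the junction to ground. They appear in parallel: Z3 || Z2 = 0.0063 - j0.6492 Ω.
Step 4 — Series with input arm Z1: Z_in = Z1 + (Z3 || Z2) = 0.0063 + j3235 Ω = 3235∠90.0° Ω.

Z = 0.0063 + j3235 Ω = 3235∠90.0° Ω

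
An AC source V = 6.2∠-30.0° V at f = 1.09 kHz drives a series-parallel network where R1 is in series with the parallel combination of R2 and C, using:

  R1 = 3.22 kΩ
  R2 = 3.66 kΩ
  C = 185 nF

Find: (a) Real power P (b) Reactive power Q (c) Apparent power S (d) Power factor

Step 1 — Angular frequency: ω = 2π·f = 2π·1090 = 6849 rad/s.
Step 2 — Component impedances:
  R1: Z = R = 3220 Ω
  R2: Z = R = 3660 Ω
  C: Z = 1/(jωC) = -j/(ω·C) = 0 - j789.3 Ω
Step 3 — Parallel branch: R2 || C = 1/(1/R2 + 1/C) = 162.6 - j754.2 Ω.
Step 4 — Series with R1: Z_total = R1 + (R2 || C) = 3383 - j754.2 Ω = 3466∠-12.6° Ω.
Step 5 — Source phasor: V = 6.2∠-30.0° V = 5.369 - j3.1 V.
Step 6 — Current: I = V / Z = 0.001707 - j0.0005359 A = 0.001789∠-17.4° A.
Step 7 — Complex power: S = V·I* = 0.01083 - j0.002414 VA.
Step 8 — Real power: P = Re(S) = 0.01083 W.
Step 9 — Reactive power: Q = Im(S) = -0.002414 VAR.
Step 10 — Apparent power: |S| = 0.01109 VA.
Step 11 — Power factor: PF = P/|S| = 0.976 (leading).

(a) P = 0.01083 W  (b) Q = -0.002414 VAR  (c) S = 0.01109 VA  (d) PF = 0.976 (leading)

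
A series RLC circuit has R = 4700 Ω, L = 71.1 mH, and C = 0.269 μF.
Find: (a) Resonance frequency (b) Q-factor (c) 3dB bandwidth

Step 1 — Resonance: ω₀ = 1/√(LC) = 1/√(0.0711·2.69e-07) = 7231 rad/s.
Step 2 — f₀ = ω₀/(2π) = 1151 Hz.
Step 3 — Series Q: Q = ω₀L/R = 7231·0.0711/4700 = 0.1094.
Step 4 — Bandwidth: Δω = ω₀/Q = 6.61e+04 rad/s; BW = Δω/(2π) = 1.052e+04 Hz.

(a) f₀ = 1151 Hz  (b) Q = 0.1094  (c) BW = 1.052e+04 Hz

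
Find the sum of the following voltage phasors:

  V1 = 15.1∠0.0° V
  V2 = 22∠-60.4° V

Step 1 — Convert each phasor to rectangular form:
  V1 = 15.1·(cos(0.0°) + j·sin(0.0°)) = 15.1 V
  V2 = 22·(cos(-60.4°) + j·sin(-60.4°)) = 10.87 - j19.13 V
Step 2 — Sum components: V_total = 25.97 - j19.13 V.
Step 3 — Convert to polar: |V_total| = 32.25 V, ∠V_total = -36.4°.

V_total = 32.25∠-36.4° V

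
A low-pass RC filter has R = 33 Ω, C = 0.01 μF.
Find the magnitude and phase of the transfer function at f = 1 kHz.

Step 1 — Angular frequency: ω = 2π·1000 = 6283 rad/s.
Step 2 — Transfer function: H(jω) = 1/(1 + jωRC).
Step 3 — Denominator: 1 + jωRC = 1 + j·6283·33·1e-08 = 1 + j0.002073.
Step 4 — H = 1 - j0.002073.
Step 5 — Magnitude: |H| = 1 (-0.0 dB); phase: φ = -0.1°.

|H| = 1 (-0.0 dB), φ = -0.1°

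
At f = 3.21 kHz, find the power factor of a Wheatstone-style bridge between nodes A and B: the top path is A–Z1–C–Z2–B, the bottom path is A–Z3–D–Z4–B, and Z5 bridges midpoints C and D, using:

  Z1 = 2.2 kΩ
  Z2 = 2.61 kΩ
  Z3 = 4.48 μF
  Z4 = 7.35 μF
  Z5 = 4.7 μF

Step 1 — Angular frequency: ω = 2π·f = 2π·3210 = 2.017e+04 rad/s.
Step 2 — Component impedances:
  Z1: Z = R = 2200 Ω
  Z2: Z = R = 2610 Ω
  Z3: Z = 1/(jωC) = -j/(ω·C) = 0 - j11.07 Ω
  Z4: Z = 1/(jωC) = -j/(ω·C) = 0 - j6.746 Ω
  Z5: Z = 1/(jωC) = -j/(ω·C) = 0 - j10.55 Ω
Step 3 — Bridge requires nodal analysis (the Z5 bridge couples midpoints C and D, so the two paths cannot be reduced to a simple series/parallel combination). Setting node B to ground and injecting 1 A at node A, the 3-node admittance system at A, C, D solves to V_A = Z_AB = 0.07311 - j17.81 Ω = 17.81∠-89.8° Ω.
Step 4 — Power factor: PF = cos(φ) = Re(Z)/|Z| = 0.073106/17.813 = 0.004104.
Step 5 — Type: Im(Z) = -17.81 ⇒ leading (phase φ = -89.8°).

PF = 0.004104 (leading, φ = -89.8°)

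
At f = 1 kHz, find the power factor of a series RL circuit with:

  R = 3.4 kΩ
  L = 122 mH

Step 1 — Angular frequency: ω = 2π·f = 2π·1000 = 6283 rad/s.
Step 2 — Component impedances:
  R: Z = R = 3400 Ω
  L: Z = jωL = j·6283·0.122 = 0 + j766.5 Ω
Step 3 — Series combination: Z_total = R + L = 3400 + j766.5 Ω = 3485∠12.7° Ω.
Step 4 — Power factor: PF = cos(φ) = Re(Z)/|Z| = 3400/3485.3 = 0.9755.
Step 5 — Type: Im(Z) = 766.5 ⇒ lagging (phase φ = 12.7°).

PF = 0.9755 (lagging, φ = 12.7°)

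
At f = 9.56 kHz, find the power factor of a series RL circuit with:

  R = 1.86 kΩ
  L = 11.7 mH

Step 1 — Angular frequency: ω = 2π·f = 2π·9560 = 6.007e+04 rad/s.
Step 2 — Component impedances:
  R: Z = R = 1860 Ω
  L: Z = jωL = j·6.007e+04·0.0117 = 0 + j702.8 Ω
Step 3 — Series combination: Z_total = R + L = 1860 + j702.8 Ω = 1988∠20.7° Ω.
Step 4 — Power factor: PF = cos(φ) = Re(Z)/|Z| = 1860/1988.3 = 0.9355.
Step 5 — Type: Im(Z) = 702.8 ⇒ lagging (phase φ = 20.7°).

PF = 0.9355 (lagging, φ = 20.7°)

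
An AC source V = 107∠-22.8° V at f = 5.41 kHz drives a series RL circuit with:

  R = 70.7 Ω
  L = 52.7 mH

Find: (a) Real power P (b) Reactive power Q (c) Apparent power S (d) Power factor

Step 1 — Angular frequency: ω = 2π·f = 2π·5410 = 3.399e+04 rad/s.
Step 2 — Component impedances:
  R: Z = R = 70.7 Ω
  L: Z = jωL = j·3.399e+04·0.0527 = 0 + j1791 Ω
Step 3 — Series combination: Z_total = R + L = 70.7 + j1791 Ω = 1793∠87.7° Ω.
Step 4 — Source phasor: V = 107∠-22.8° V = 98.64 - j41.46 V.
Step 5 — Current: I = V / Z = -0.02094 - j0.05589 A = 0.05968∠-110.5° A.
Step 6 — Complex power: S = V·I* = 0.2518 + j6.381 VA.
Step 7 — Real power: P = Re(S) = 0.2518 W.
Step 8 — Reactive power: Q = Im(S) = 6.381 VAR.
Step 9 — Apparent power: |S| = 6.386 VA.
Step 10 — Power factor: PF = P/|S| = 0.03944 (lagging).

(a) P = 0.2518 W  (b) Q = 6.381 VAR  (c) S = 6.386 VA  (d) PF = 0.03944 (lagging)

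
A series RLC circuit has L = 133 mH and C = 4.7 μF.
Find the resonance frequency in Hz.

Step 1 — Resonance condition Im(Z)=0 gives ω₀ = 1/√(LC).
Step 2 — ω₀ = 1/√(0.133·4.7e-06) = 1265 rad/s.
Step 3 — f₀ = ω₀/(2π) = 201.3 Hz.

f₀ = 201.3 Hz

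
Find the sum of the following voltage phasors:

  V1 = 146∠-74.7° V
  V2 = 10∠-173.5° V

Step 1 — Convert each phasor to rectangular form:
  V1 = 146·(cos(-74.7°) + j·sin(-74.7°)) = 38.53 - j140.8 V
  V2 = 10·(cos(-173.5°) + j·sin(-173.5°)) = -9.936 - j1.132 V
Step 2 — Sum components: V_total = 28.59 - j142 V.
Step 3 — Convert to polar: |V_total| = 144.8 V, ∠V_total = -78.6°.

V_total = 144.8∠-78.6° V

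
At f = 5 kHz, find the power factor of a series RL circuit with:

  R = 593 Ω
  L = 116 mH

Step 1 — Angular frequency: ω = 2π·f = 2π·5000 = 3.142e+04 rad/s.
Step 2 — Component impedances:
  R: Z = R = 593 Ω
  L: Z = jωL = j·3.142e+04·0.116 = 0 + j3644 Ω
Step 3 — Series combination: Z_total = R + L = 593 + j3644 Ω = 3692∠80.8° Ω.
Step 4 — Power factor: PF = cos(φ) = Re(Z)/|Z| = 593/3692 = 0.1606.
Step 5 — Type: Im(Z) = 3644 ⇒ lagging (phase φ = 80.8°).

PF = 0.1606 (lagging, φ = 80.8°)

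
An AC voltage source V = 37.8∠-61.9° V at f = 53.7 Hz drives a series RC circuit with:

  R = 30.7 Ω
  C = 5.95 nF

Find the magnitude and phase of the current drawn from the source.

Step 1 — Angular frequency: ω = 2π·f = 2π·53.7 = 337.4 rad/s.
Step 2 — Component impedances:
  R: Z = R = 30.7 Ω
  C: Z = 1/(jωC) = -j/(ω·C) = 0 - j4.981e+05 Ω
Step 3 — Series combination: Z_total = R + C = 30.7 - j4.981e+05 Ω = 4.981e+05∠-90.0° Ω.
Step 4 — Source phasor: V = 37.8∠-61.9° V = 17.8 - j33.34 V.
Step 5 — Ohm's law: I = V / Z_total = (17.8 - j33.34) / (30.7 - j4.981e+05) = 6.694e-05 + j3.574e-05 A.
Step 6 — Convert to polar: |I| = 7.589e-05 A, ∠I = 28.1°.

I = 7.589e-05∠28.1° A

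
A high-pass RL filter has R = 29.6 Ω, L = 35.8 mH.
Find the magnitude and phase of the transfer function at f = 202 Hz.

Step 1 — Angular frequency: ω = 2π·202 = 1269 rad/s.
Step 2 — Transfer function: H(jω) = jωL/(R + jωL).
Step 3 — Numerator jωL = j·45.44; denominator R + jωL = 29.6 + j45.44.
Step 4 — H = 0.7021 + j0.4574.
Step 5 — Magnitude: |H| = 0.8379 (-1.5 dB); phase: φ = 33.1°.

|H| = 0.8379 (-1.5 dB), φ = 33.1°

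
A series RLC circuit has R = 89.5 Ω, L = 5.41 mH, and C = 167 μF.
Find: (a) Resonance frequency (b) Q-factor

Step 1 — Resonance condition Im(Z)=0 gives ω₀ = 1/√(LC).
Step 2 — ω₀ = 1/√(0.00541·0.000167) = 1052 rad/s.
Step 3 — f₀ = ω₀/(2π) = 167.4 Hz.
Step 4 — Series Q: Q = ω₀L/R = 1052·0.00541/89.5 = 0.06359.

(a) f₀ = 167.4 Hz  (b) Q = 0.06359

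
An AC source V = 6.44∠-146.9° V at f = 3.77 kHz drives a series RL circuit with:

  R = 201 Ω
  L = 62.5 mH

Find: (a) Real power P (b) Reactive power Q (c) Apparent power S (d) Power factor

Step 1 — Angular frequency: ω = 2π·f = 2π·3770 = 2.369e+04 rad/s.
Step 2 — Component impedances:
  R: Z = R = 201 Ω
  L: Z = jωL = j·2.369e+04·0.0625 = 0 + j1480 Ω
Step 3 — Series combination: Z_total = R + L = 201 + j1480 Ω = 1494∠82.3° Ω.
Step 4 — Source phasor: V = 6.44∠-146.9° V = -5.395 - j3.517 V.
Step 5 — Current: I = V / Z = -0.002818 + j0.003261 A = 0.00431∠130.8° A.
Step 6 — Complex power: S = V·I* = 0.003735 + j0.02751 VA.
Step 7 — Real power: P = Re(S) = 0.003735 W.
Step 8 — Reactive power: Q = Im(S) = 0.02751 VAR.
Step 9 — Apparent power: |S| = 0.02776 VA.
Step 10 — Power factor: PF = P/|S| = 0.1345 (lagging).

(a) P = 0.003735 W  (b) Q = 0.02751 VAR  (c) S = 0.02776 VA  (d) PF = 0.1345 (lagging)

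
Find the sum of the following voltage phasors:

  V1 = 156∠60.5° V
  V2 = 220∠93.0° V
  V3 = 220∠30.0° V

Step 1 — Convert each phasor to rectangular form:
  V1 = 156·(cos(60.5°) + j·sin(60.5°)) = 76.82 + j135.8 V
  V2 = 220·(cos(93.0°) + j·sin(93.0°)) = -11.51 + j219.7 V
  V3 = 220·(cos(30.0°) + j·sin(30.0°)) = 190.5 + j110 V
Step 2 — Sum components: V_total = 255.8 + j465.5 V.
Step 3 — Convert to polar: |V_total| = 531.1 V, ∠V_total = 61.2°.

V_total = 531.1∠61.2° V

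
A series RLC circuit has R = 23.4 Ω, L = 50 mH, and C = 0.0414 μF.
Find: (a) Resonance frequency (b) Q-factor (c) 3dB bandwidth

Step 1 — Resonance: ω₀ = 1/√(LC) = 1/√(0.05·4.14e-08) = 2.198e+04 rad/s.
Step 2 — f₀ = ω₀/(2π) = 3498 Hz.
Step 3 — Series Q: Q = ω₀L/R = 2.198e+04·0.05/23.4 = 46.96.
Step 4 — Bandwidth: Δω = ω₀/Q = 468 rad/s; BW = Δω/(2π) = 74.48 Hz.

(a) f₀ = 3498 Hz  (b) Q = 46.96  (c) BW = 74.48 Hz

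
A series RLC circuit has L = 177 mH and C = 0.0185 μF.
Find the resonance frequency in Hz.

Step 1 — Resonance condition Im(Z)=0 gives ω₀ = 1/√(LC).
Step 2 — ω₀ = 1/√(0.177·1.85e-08) = 1.748e+04 rad/s.
Step 3 — f₀ = ω₀/(2π) = 2781 Hz.

f₀ = 2781 Hz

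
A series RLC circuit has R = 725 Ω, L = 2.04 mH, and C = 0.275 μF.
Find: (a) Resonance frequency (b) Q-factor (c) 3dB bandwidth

Step 1 — Resonance: ω₀ = 1/√(LC) = 1/√(0.00204·2.75e-07) = 4.222e+04 rad/s.
Step 2 — f₀ = ω₀/(2π) = 6720 Hz.
Step 3 — Series Q: Q = ω₀L/R = 4.222e+04·0.00204/725 = 0.1188.
Step 4 — Bandwidth: Δω = ω₀/Q = 3.554e+05 rad/s; BW = Δω/(2π) = 5.656e+04 Hz.

(a) f₀ = 6720 Hz  (b) Q = 0.1188  (c) BW = 5.656e+04 Hz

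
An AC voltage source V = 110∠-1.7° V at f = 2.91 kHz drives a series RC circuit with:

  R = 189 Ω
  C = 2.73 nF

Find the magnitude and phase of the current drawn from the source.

Step 1 — Angular frequency: ω = 2π·f = 2π·2910 = 1.828e+04 rad/s.
Step 2 — Component impedances:
  R: Z = R = 189 Ω
  C: Z = 1/(jωC) = -j/(ω·C) = 0 - j2.003e+04 Ω
Step 3 — Series combination: Z_total = R + C = 189 - j2.003e+04 Ω = 2.003e+04∠-89.5° Ω.
Step 4 — Source phasor: V = 110∠-1.7° V = 110 - j3.263 V.
Step 5 — Ohm's law: I = V / Z_total = (110 - j3.263) / (189 - j2.003e+04) = 0.0002146 + j0.005486 A.
Step 6 — Convert to polar: |I| = 0.00549 A, ∠I = 87.8°.

I = 0.00549∠87.8° A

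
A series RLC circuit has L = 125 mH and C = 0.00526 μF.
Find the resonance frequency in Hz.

Step 1 — Resonance condition Im(Z)=0 gives ω₀ = 1/√(LC).
Step 2 — ω₀ = 1/√(0.125·5.26e-09) = 3.9e+04 rad/s.
Step 3 — f₀ = ω₀/(2π) = 6207 Hz.

f₀ = 6207 Hz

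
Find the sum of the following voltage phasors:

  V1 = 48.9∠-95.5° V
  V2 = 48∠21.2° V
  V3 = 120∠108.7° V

Step 1 — Convert each phasor to rectangular form:
  V1 = 48.9·(cos(-95.5°) + j·sin(-95.5°)) = -4.687 - j48.67 V
  V2 = 48·(cos(21.2°) + j·sin(21.2°)) = 44.75 + j17.36 V
  V3 = 120·(cos(108.7°) + j·sin(108.7°)) = -38.47 + j113.7 V
Step 2 — Sum components: V_total = 1.591 + j82.35 V.
Step 3 — Convert to polar: |V_total| = 82.36 V, ∠V_total = 88.9°.

V_total = 82.36∠88.9° V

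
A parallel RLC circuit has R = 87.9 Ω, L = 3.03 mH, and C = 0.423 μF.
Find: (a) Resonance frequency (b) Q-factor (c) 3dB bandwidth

Step 1 — Resonance: ω₀ = 1/√(LC) = 1/√(0.00303·4.23e-07) = 2.793e+04 rad/s.
Step 2 — f₀ = ω₀/(2π) = 4446 Hz.
Step 3 — Parallel Q: Q = R/(ω₀L) = 87.9/(2.793e+04·0.00303) = 1.039.
Step 4 — Bandwidth: Δω = ω₀/Q = 2.689e+04 rad/s; BW = Δω/(2π) = 4280 Hz.

(a) f₀ = 4446 Hz  (b) Q = 1.039  (c) BW = 4280 Hz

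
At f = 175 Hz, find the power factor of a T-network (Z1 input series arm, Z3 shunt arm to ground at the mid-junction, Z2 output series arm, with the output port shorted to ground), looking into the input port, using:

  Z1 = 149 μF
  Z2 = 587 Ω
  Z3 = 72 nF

Step 1 — Angular frequency: ω = 2π·f = 2π·175 = 1100 rad/s.
Step 2 — Component impedances:
  Z1: Z = 1/(jωC) = -j/(ω·C) = 0 - j6.104 Ω
  Z2: Z = R = 587 Ω
  Z3: Z = 1/(jωC) = -j/(ω·C) = 0 - j1.263e+04 Ω
Step 3 — With the output port shorted to ground, the output series arm Z2 runs from the junction to ground; the shunt arm Z3 also runs from the junction to ground. They appear in parallel: Z3 || Z2 = 585.7 - j27.22 Ω.
Step 4 — Series with input arm Z1: Z_in = Z1 + (Z3 || Z2) = 585.7 - j33.32 Ω = 586.7∠-3.3° Ω.
Step 5 — Power factor: PF = cos(φ) = Re(Z)/|Z| = 585.74/586.68 = 0.9984.
Step 6 — Type: Im(Z) = -33.32 ⇒ leading (phase φ = -3.3°).

PF = 0.9984 (leading, φ = -3.3°)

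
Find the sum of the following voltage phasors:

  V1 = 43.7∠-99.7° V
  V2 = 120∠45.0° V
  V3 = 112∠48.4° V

Step 1 — Convert each phasor to rectangular form:
  V1 = 43.7·(cos(-99.7°) + j·sin(-99.7°)) = -7.363 - j43.08 V
  V2 = 120·(cos(45.0°) + j·sin(45.0°)) = 84.85 + j84.85 V
  V3 = 112·(cos(48.4°) + j·sin(48.4°)) = 74.36 + j83.75 V
Step 2 — Sum components: V_total = 151.8 + j125.5 V.
Step 3 — Convert to polar: |V_total| = 197 V, ∠V_total = 39.6°.

V_total = 197∠39.6° V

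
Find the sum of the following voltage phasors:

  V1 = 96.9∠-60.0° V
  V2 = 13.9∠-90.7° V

Step 1 — Convert each phasor to rectangular form:
  V1 = 96.9·(cos(-60.0°) + j·sin(-60.0°)) = 48.45 - j83.92 V
  V2 = 13.9·(cos(-90.7°) + j·sin(-90.7°)) = -0.1698 - j13.9 V
Step 2 — Sum components: V_total = 48.28 - j97.82 V.
Step 3 — Convert to polar: |V_total| = 109.1 V, ∠V_total = -63.7°.

V_total = 109.1∠-63.7° V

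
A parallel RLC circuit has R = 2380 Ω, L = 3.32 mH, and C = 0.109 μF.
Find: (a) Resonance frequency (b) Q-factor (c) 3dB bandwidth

Step 1 — Resonance: ω₀ = 1/√(LC) = 1/√(0.00332·1.09e-07) = 5.257e+04 rad/s.
Step 2 — f₀ = ω₀/(2π) = 8366 Hz.
Step 3 — Parallel Q: Q = R/(ω₀L) = 2380/(5.257e+04·0.00332) = 13.64.
Step 4 — Bandwidth: Δω = ω₀/Q = 3855 rad/s; BW = Δω/(2π) = 613.5 Hz.

(a) f₀ = 8366 Hz  (b) Q = 13.64  (c) BW = 613.5 Hz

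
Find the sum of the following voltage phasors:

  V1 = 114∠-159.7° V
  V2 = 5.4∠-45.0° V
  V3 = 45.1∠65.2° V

Step 1 — Convert each phasor to rectangular form:
  V1 = 114·(cos(-159.7°) + j·sin(-159.7°)) = -106.9 - j39.55 V
  V2 = 5.4·(cos(-45.0°) + j·sin(-45.0°)) = 3.818 - j3.818 V
  V3 = 45.1·(cos(65.2°) + j·sin(65.2°)) = 18.92 + j40.94 V
Step 2 — Sum components: V_total = -84.18 - j2.428 V.
Step 3 — Convert to polar: |V_total| = 84.22 V, ∠V_total = -178.3°.

V_total = 84.22∠-178.3° V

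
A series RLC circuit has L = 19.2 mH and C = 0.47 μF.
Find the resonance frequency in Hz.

Step 1 — Resonance condition Im(Z)=0 gives ω₀ = 1/√(LC).
Step 2 — ω₀ = 1/√(0.0192·4.7e-07) = 1.053e+04 rad/s.
Step 3 — f₀ = ω₀/(2π) = 1675 Hz.

f₀ = 1675 Hz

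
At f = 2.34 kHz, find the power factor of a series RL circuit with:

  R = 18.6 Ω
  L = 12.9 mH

Step 1 — Angular frequency: ω = 2π·f = 2π·2340 = 1.47e+04 rad/s.
Step 2 — Component impedances:
  R: Z = R = 18.6 Ω
  L: Z = jωL = j·1.47e+04·0.0129 = 0 + j189.7 Ω
Step 3 — Series combination: Z_total = R + L = 18.6 + j189.7 Ω = 190.6∠84.4° Ω.
Step 4 — Power factor: PF = cos(φ) = Re(Z)/|Z| = 18.6/190.57 = 0.0976.
Step 5 — Type: Im(Z) = 189.7 ⇒ lagging (phase φ = 84.4°).

PF = 0.0976 (lagging, φ = 84.4°)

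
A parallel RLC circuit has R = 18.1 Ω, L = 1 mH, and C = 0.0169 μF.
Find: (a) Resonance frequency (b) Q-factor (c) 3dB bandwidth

Step 1 — Resonance: ω₀ = 1/√(LC) = 1/√(0.001·1.69e-08) = 2.433e+05 rad/s.
Step 2 — f₀ = ω₀/(2π) = 3.871e+04 Hz.
Step 3 — Parallel Q: Q = R/(ω₀L) = 18.1/(2.433e+05·0.001) = 0.07441.
Step 4 — Bandwidth: Δω = ω₀/Q = 3.269e+06 rad/s; BW = Δω/(2π) = 5.203e+05 Hz.

(a) f₀ = 3.871e+04 Hz  (b) Q = 0.07441  (c) BW = 5.203e+05 Hz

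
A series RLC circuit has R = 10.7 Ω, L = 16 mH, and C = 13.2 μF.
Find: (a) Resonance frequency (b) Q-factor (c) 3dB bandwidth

Step 1 — Resonance: ω₀ = 1/√(LC) = 1/√(0.016·1.32e-05) = 2176 rad/s.
Step 2 — f₀ = ω₀/(2π) = 346.3 Hz.
Step 3 — Series Q: Q = ω₀L/R = 2176·0.016/10.7 = 3.254.
Step 4 — Bandwidth: Δω = ω₀/Q = 668.7 rad/s; BW = Δω/(2π) = 106.4 Hz.

(a) f₀ = 346.3 Hz  (b) Q = 3.254  (c) BW = 106.4 Hz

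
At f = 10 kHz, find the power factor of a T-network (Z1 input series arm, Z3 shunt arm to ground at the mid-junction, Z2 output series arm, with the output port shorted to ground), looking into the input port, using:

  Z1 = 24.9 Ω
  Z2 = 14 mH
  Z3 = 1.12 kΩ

Step 1 — Angular frequency: ω = 2π·f = 2π·1e+04 = 6.283e+04 rad/s.
Step 2 — Component impedances:
  Z1: Z = R = 24.9 Ω
  Z2: Z = jωL = j·6.283e+04·0.014 = 0 + j879.6 Ω
  Z3: Z = R = 1120 Ω
Step 3 — With the output port shorted to ground, the output series arm Z2 runs from the junction to ground; the shunt arm Z3 also runs from the junction to ground. They appear in parallel: Z3 || Z2 = 427.3 + j544 Ω.
Step 4 — Series with input arm Z1: Z_in = Z1 + (Z3 || Z2) = 452.2 + j544 Ω = 707.4∠50.3° Ω.
Step 5 — Power factor: PF = cos(φ) = Re(Z)/|Z| = 452.2/707.4 = 0.6392.
Step 6 — Type: Im(Z) = 544 ⇒ lagging (phase φ = 50.3°).

PF = 0.6392 (lagging, φ = 50.3°)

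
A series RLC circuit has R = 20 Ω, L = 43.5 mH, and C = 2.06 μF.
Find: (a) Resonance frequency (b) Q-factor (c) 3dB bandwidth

Step 1 — Resonance: ω₀ = 1/√(LC) = 1/√(0.0435·2.06e-06) = 3341 rad/s.
Step 2 — f₀ = ω₀/(2π) = 531.7 Hz.
Step 3 — Series Q: Q = ω₀L/R = 3341·0.0435/20 = 7.266.
Step 4 — Bandwidth: Δω = ω₀/Q = 459.8 rad/s; BW = Δω/(2π) = 73.17 Hz.

(a) f₀ = 531.7 Hz  (b) Q = 7.266  (c) BW = 73.17 Hz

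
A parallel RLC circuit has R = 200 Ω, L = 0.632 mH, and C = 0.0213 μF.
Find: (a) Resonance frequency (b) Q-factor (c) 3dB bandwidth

Step 1 — Resonance: ω₀ = 1/√(LC) = 1/√(0.000632·2.13e-08) = 2.726e+05 rad/s.
Step 2 — f₀ = ω₀/(2π) = 4.338e+04 Hz.
Step 3 — Parallel Q: Q = R/(ω₀L) = 200/(2.726e+05·0.000632) = 1.161.
Step 4 — Bandwidth: Δω = ω₀/Q = 2.347e+05 rad/s; BW = Δω/(2π) = 3.736e+04 Hz.

(a) f₀ = 4.338e+04 Hz  (b) Q = 1.161  (c) BW = 3.736e+04 Hz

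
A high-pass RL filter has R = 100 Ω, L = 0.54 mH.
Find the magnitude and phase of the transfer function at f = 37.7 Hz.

Step 1 — Angular frequency: ω = 2π·37.7 = 236.9 rad/s.
Step 2 — Transfer function: H(jω) = jωL/(R + jωL).
Step 3 — Numerator jωL = j·0.1279; denominator R + jωL = 100 + j0.1279.
Step 4 — H = 1.636e-06 + j0.001279.
Step 5 — Magnitude: |H| = 0.001279 (-57.9 dB); phase: φ = 89.9°.

|H| = 0.001279 (-57.9 dB), φ = 89.9°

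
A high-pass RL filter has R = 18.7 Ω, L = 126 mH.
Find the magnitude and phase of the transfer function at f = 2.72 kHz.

Step 1 — Angular frequency: ω = 2π·2720 = 1.709e+04 rad/s.
Step 2 — Transfer function: H(jω) = jωL/(R + jωL).
Step 3 — Numerator jωL = j·2153; denominator R + jωL = 18.7 + j2153.
Step 4 — H = 0.9999 + j0.008683.
Step 5 — Magnitude: |H| = 1 (-0.0 dB); phase: φ = 0.5°.

|H| = 1 (-0.0 dB), φ = 0.5°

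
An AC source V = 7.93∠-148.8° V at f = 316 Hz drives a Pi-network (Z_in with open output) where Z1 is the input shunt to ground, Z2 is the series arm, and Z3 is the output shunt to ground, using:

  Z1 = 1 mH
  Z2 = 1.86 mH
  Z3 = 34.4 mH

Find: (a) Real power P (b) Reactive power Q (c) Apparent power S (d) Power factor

Step 1 — Angular frequency: ω = 2π·f = 2π·316 = 1985 rad/s.
Step 2 — Component impedances:
  Z1: Z = jωL = j·1985·0.001 = 0 + j1.985 Ω
  Z2: Z = jωL = j·1985·0.00186 = 0 + j3.693 Ω
  Z3: Z = jωL = j·1985·0.0344 = 0 + j68.3 Ω
Step 3 — With open output, the series arm Z2 and the output shunt Z3 appear in series to ground: Z2 + Z3 = 0 + j71.99 Ω.
Step 4 — Parallel with input shunt Z1: Z_in = Z1 || (Z2 + Z3) = 0 + j1.932 Ω = 1.932∠90.0° Ω.
Step 5 — Source phasor: V = 7.93∠-148.8° V = -6.783 - j4.108 V.
Step 6 — Current: I = V / Z = -2.126 + j3.511 A = 4.104∠121.2° A.
Step 7 — Complex power: S = V·I* = 0 + j32.55 VA.
Step 8 — Real power: P = Re(S) = 0 W.
Step 9 — Reactive power: Q = Im(S) = 32.55 VAR.
Step 10 — Apparent power: |S| = 32.55 VA.
Step 11 — Power factor: PF = P/|S| = 0 (lagging).

(a) P = 0 W  (b) Q = 32.55 VAR  (c) S = 32.55 VA  (d) PF = 0 (lagging)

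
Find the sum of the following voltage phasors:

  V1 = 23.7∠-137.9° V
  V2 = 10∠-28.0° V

Step 1 — Convert each phasor to rectangular form:
  V1 = 23.7·(cos(-137.9°) + j·sin(-137.9°)) = -17.58 - j15.89 V
  V2 = 10·(cos(-28.0°) + j·sin(-28.0°)) = 8.829 - j4.695 V
Step 2 — Sum components: V_total = -8.755 - j20.58 V.
Step 3 — Convert to polar: |V_total| = 22.37 V, ∠V_total = -113.0°.

V_total = 22.37∠-113.0° V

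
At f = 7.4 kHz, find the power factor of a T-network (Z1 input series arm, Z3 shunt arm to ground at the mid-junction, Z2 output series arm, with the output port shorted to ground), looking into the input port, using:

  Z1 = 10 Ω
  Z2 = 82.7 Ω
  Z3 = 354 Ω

Step 1 — Angular frequency: ω = 2π·f = 2π·7400 = 4.65e+04 rad/s.
Step 2 — Component impedances:
  Z1: Z = R = 10 Ω
  Z2: Z = R = 82.7 Ω
  Z3: Z = R = 354 Ω
Step 3 — With the output port shorted to ground, the output series arm Z2 runs from the junction to ground; the shunt arm Z3 also runs from the junction to ground. They appear in parallel: Z3 || Z2 = 67.04 Ω.
Step 4 — Series with input arm Z1: Z_in = Z1 + (Z3 || Z2) = 77.04 Ω = 77.04∠0.0° Ω.
Step 5 — Power factor: PF = cos(φ) = Re(Z)/|Z| = 77.04/77.04 = 1.
Step 6 — Type: Im(Z) = 0 ⇒ unity (phase φ = 0.0°).

PF = 1 (unity, φ = 0.0°)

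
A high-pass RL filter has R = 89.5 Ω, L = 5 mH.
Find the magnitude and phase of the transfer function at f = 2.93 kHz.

Step 1 — Angular frequency: ω = 2π·2930 = 1.841e+04 rad/s.
Step 2 — Transfer function: H(jω) = jωL/(R + jωL).
Step 3 — Numerator jωL = j·92.05; denominator R + jωL = 89.5 + j92.05.
Step 4 — H = 0.514 + j0.4998.
Step 5 — Magnitude: |H| = 0.717 (-2.9 dB); phase: φ = 44.2°.

|H| = 0.717 (-2.9 dB), φ = 44.2°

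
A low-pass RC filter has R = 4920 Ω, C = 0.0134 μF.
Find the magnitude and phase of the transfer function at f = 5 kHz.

Step 1 — Angular frequency: ω = 2π·5000 = 3.142e+04 rad/s.
Step 2 — Transfer function: H(jω) = 1/(1 + jωRC).
Step 3 — Denominator: 1 + jωRC = 1 + j·3.142e+04·4920·1.34e-08 = 1 + j2.071.
Step 4 — H = 0.189 - j0.3915.
Step 5 — Magnitude: |H| = 0.4348 (-7.2 dB); phase: φ = -64.2°.

|H| = 0.4348 (-7.2 dB), φ = -64.2°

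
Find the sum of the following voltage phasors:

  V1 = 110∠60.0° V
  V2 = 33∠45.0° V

Step 1 — Convert each phasor to rectangular form:
  V1 = 110·(cos(60.0°) + j·sin(60.0°)) = 55 + j95.26 V
  V2 = 33·(cos(45.0°) + j·sin(45.0°)) = 23.33 + j23.33 V
Step 2 — Sum components: V_total = 78.33 + j118.6 V.
Step 3 — Convert to polar: |V_total| = 142.1 V, ∠V_total = 56.6°.

V_total = 142.1∠56.6° V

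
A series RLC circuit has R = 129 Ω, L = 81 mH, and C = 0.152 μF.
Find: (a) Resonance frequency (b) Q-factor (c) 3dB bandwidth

Step 1 — Resonance condition Im(Z)=0 gives ω₀ = 1/√(LC).
Step 2 — ω₀ = 1/√(0.081·1.52e-07) = 9012 rad/s.
Step 3 — f₀ = ω₀/(2π) = 1434 Hz.
Step 4 — Series Q: Q = ω₀L/R = 9012·0.081/129 = 5.659.
Step 5 — 3dB bandwidth: Δω = ω₀/Q = 1593 rad/s; BW = Δω/(2π) = 253.5 Hz.

(a) f₀ = 1434 Hz  (b) Q = 5.659  (c) BW = 253.5 Hz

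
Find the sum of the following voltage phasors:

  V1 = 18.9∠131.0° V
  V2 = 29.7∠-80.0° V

Step 1 — Convert each phasor to rectangular form:
  V1 = 18.9·(cos(131.0°) + j·sin(131.0°)) = -12.4 + j14.26 V
  V2 = 29.7·(cos(-80.0°) + j·sin(-80.0°)) = 5.157 - j29.25 V
Step 2 — Sum components: V_total = -7.242 - j14.98 V.
Step 3 — Convert to polar: |V_total| = 16.64 V, ∠V_total = -115.8°.

V_total = 16.64∠-115.8° V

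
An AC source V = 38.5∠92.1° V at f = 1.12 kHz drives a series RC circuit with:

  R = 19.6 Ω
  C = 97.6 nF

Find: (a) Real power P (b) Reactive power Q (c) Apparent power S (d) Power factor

Step 1 — Angular frequency: ω = 2π·f = 2π·1120 = 7037 rad/s.
Step 2 — Component impedances:
  R: Z = R = 19.6 Ω
  C: Z = 1/(jωC) = -j/(ω·C) = 0 - j1456 Ω
Step 3 — Series combination: Z_total = R + C = 19.6 - j1456 Ω = 1456∠-89.2° Ω.
Step 4 — Source phasor: V = 38.5∠92.1° V = -1.411 + j38.47 V.
Step 5 — Current: I = V / Z = -0.02643 - j0.0006131 A = 0.02644∠-178.7° A.
Step 6 — Complex power: S = V·I* = 0.0137 - j1.018 VA.
Step 7 — Real power: P = Re(S) = 0.0137 W.
Step 8 — Reactive power: Q = Im(S) = -1.018 VAR.
Step 9 — Apparent power: |S| = 1.018 VA.
Step 10 — Power factor: PF = P/|S| = 0.01346 (leading).

(a) P = 0.0137 W  (b) Q = -1.018 VAR  (c) S = 1.018 VA  (d) PF = 0.01346 (leading)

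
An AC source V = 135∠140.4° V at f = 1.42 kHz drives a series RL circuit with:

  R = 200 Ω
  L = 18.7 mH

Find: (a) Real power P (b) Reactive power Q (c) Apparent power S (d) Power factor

Step 1 — Angular frequency: ω = 2π·f = 2π·1420 = 8922 rad/s.
Step 2 — Component impedances:
  R: Z = R = 200 Ω
  L: Z = jωL = j·8922·0.0187 = 0 + j166.8 Ω
Step 3 — Series combination: Z_total = R + L = 200 + j166.8 Ω = 260.5∠39.8° Ω.
Step 4 — Source phasor: V = 135∠140.4° V = -104 + j86.05 V.
Step 5 — Current: I = V / Z = -0.09503 + j0.5095 A = 0.5183∠100.6° A.
Step 6 — Complex power: S = V·I* = 53.73 + j44.82 VA.
Step 7 — Real power: P = Re(S) = 53.73 W.
Step 8 — Reactive power: Q = Im(S) = 44.82 VAR.
Step 9 — Apparent power: |S| = 69.97 VA.
Step 10 — Power factor: PF = P/|S| = 0.7679 (lagging).

(a) P = 53.73 W  (b) Q = 44.82 VAR  (c) S = 69.97 VA  (d) PF = 0.7679 (lagging)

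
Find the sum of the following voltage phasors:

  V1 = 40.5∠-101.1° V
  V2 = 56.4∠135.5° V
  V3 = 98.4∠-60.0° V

Step 1 — Convert each phasor to rectangular form:
  V1 = 40.5·(cos(-101.1°) + j·sin(-101.1°)) = -7.797 - j39.74 V
  V2 = 56.4·(cos(135.5°) + j·sin(135.5°)) = -40.23 + j39.53 V
  V3 = 98.4·(cos(-60.0°) + j·sin(-60.0°)) = 49.2 - j85.22 V
Step 2 — Sum components: V_total = 1.176 - j85.43 V.
Step 3 — Convert to polar: |V_total| = 85.44 V, ∠V_total = -89.2°.

V_total = 85.44∠-89.2° V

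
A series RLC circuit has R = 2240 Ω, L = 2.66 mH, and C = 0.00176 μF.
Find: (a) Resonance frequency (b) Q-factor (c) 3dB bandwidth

Step 1 — Resonance: ω₀ = 1/√(LC) = 1/√(0.00266·1.76e-09) = 4.622e+05 rad/s.
Step 2 — f₀ = ω₀/(2π) = 7.356e+04 Hz.
Step 3 — Series Q: Q = ω₀L/R = 4.622e+05·0.00266/2240 = 0.5488.
Step 4 — Bandwidth: Δω = ω₀/Q = 8.421e+05 rad/s; BW = Δω/(2π) = 1.34e+05 Hz.

(a) f₀ = 7.356e+04 Hz  (b) Q = 0.5488  (c) BW = 1.34e+05 Hz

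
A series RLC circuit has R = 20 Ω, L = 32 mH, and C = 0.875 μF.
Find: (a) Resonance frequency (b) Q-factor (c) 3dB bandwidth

Step 1 — Resonance condition Im(Z)=0 gives ω₀ = 1/√(LC).
Step 2 — ω₀ = 1/√(0.032·8.75e-07) = 5976 rad/s.
Step 3 — f₀ = ω₀/(2π) = 951.1 Hz.
Step 4 — Series Q: Q = ω₀L/R = 5976·0.032/20 = 9.562.
Step 5 — 3dB bandwidth: Δω = ω₀/Q = 625 rad/s; BW = Δω/(2π) = 99.47 Hz.

(a) f₀ = 951.1 Hz  (b) Q = 9.562  (c) BW = 99.47 Hz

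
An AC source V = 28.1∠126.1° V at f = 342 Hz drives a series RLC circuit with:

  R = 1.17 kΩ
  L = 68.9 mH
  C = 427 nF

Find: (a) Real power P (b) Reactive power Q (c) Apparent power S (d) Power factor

Step 1 — Angular frequency: ω = 2π·f = 2π·342 = 2149 rad/s.
Step 2 — Component impedances:
  R: Z = R = 1170 Ω
  L: Z = jωL = j·2149·0.0689 = 0 + j148.1 Ω
  C: Z = 1/(jωC) = -j/(ω·C) = 0 - j1090 Ω
Step 3 — Series combination: Z_total = R + L + C = 1170 - j941.8 Ω = 1502∠-38.8° Ω.
Step 4 — Source phasor: V = 28.1∠126.1° V = -16.56 + j22.7 V.
Step 5 — Current: I = V / Z = -0.01807 + j0.004864 A = 0.01871∠164.9° A.
Step 6 — Complex power: S = V·I* = 0.4095 - j0.3297 VA.
Step 7 — Real power: P = Re(S) = 0.4095 W.
Step 8 — Reactive power: Q = Im(S) = -0.3297 VAR.
Step 9 — Apparent power: |S| = 0.5257 VA.
Step 10 — Power factor: PF = P/|S| = 0.779 (leading).

(a) P = 0.4095 W  (b) Q = -0.3297 VAR  (c) S = 0.5257 VA  (d) PF = 0.779 (leading)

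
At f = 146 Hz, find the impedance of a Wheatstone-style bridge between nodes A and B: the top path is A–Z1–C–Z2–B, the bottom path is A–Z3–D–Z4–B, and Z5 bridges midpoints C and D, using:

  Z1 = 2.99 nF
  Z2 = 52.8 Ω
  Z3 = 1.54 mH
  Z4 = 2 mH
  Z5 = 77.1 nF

Step 1 — Angular frequency: ω = 2π·f = 2π·146 = 917.3 rad/s.
Step 2 — Component impedances:
  Z1: Z = 1/(jωC) = -j/(ω·C) = 0 - j3.646e+05 Ω
  Z2: Z = R = 52.8 Ω
  Z3: Z = jωL = j·917.3·0.00154 = 0 + j1.413 Ω
  Z4: Z = jωL = j·917.3·0.002 = 0 + j1.835 Ω
  Z5: Z = 1/(jωC) = -j/(ω·C) = 0 - j1.414e+04 Ω
Step 3 — Bridge requires nodal analysis (the Z5 bridge couples midpoints C and D, so the two paths cannot be reduced to a simple series/parallel combination). Setting node B to ground and injecting 1 A at node A, the 3-node admittance system at A, C, D solves to V_A = Z_AB = 1.016e-06 + j3.248 Ω = 3.248∠90.0° Ω.

Z = 1.016e-06 + j3.248 Ω = 3.248∠90.0° Ω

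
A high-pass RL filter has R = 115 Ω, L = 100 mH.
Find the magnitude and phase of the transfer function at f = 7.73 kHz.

Step 1 — Angular frequency: ω = 2π·7730 = 4.857e+04 rad/s.
Step 2 — Transfer function: H(jω) = jωL/(R + jωL).
Step 3 — Numerator jωL = j·4857; denominator R + jωL = 115 + j4857.
Step 4 — H = 0.9994 + j0.02366.
Step 5 — Magnitude: |H| = 0.9997 (-0.0 dB); phase: φ = 1.4°.

|H| = 0.9997 (-0.0 dB), φ = 1.4°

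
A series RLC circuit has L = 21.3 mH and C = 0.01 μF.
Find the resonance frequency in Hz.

Step 1 — Resonance condition Im(Z)=0 gives ω₀ = 1/√(LC).
Step 2 — ω₀ = 1/√(0.0213·1e-08) = 6.852e+04 rad/s.
Step 3 — f₀ = ω₀/(2π) = 1.091e+04 Hz.

f₀ = 1.091e+04 Hz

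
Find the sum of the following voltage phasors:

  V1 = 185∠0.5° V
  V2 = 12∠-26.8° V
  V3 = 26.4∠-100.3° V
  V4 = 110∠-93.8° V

Step 1 — Convert each phasor to rectangular form:
  V1 = 185·(cos(0.5°) + j·sin(0.5°)) = 185 + j1.614 V
  V2 = 12·(cos(-26.8°) + j·sin(-26.8°)) = 10.71 - j5.411 V
  V3 = 26.4·(cos(-100.3°) + j·sin(-100.3°)) = -4.72 - j25.97 V
  V4 = 110·(cos(-93.8°) + j·sin(-93.8°)) = -7.29 - j109.8 V
Step 2 — Sum components: V_total = 183.7 - j139.5 V.
Step 3 — Convert to polar: |V_total| = 230.7 V, ∠V_total = -37.2°.

V_total = 230.7∠-37.2° V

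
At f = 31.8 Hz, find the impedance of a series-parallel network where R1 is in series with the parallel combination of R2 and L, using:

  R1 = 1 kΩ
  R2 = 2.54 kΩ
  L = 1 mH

Step 1 — Angular frequency: ω = 2π·f = 2π·31.8 = 199.8 rad/s.
Step 2 — Component impedances:
  R1: Z = R = 1000 Ω
  R2: Z = R = 2540 Ω
  L: Z = jωL = j·199.8·0.001 = 0 + j0.1998 Ω
Step 3 — Parallel branch: R2 || L = 1/(1/R2 + 1/L) = 1.572e-05 + j0.1998 Ω.
Step 4 — Series with R1: Z_total = R1 + (R2 || L) = 1000 + j0.1998 Ω = 1000∠0.0° Ω.

Z = 1000 + j0.1998 Ω = 1000∠0.0° Ω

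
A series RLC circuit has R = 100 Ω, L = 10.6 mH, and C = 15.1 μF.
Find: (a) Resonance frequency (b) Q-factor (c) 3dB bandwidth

Step 1 — Resonance: ω₀ = 1/√(LC) = 1/√(0.0106·1.51e-05) = 2500 rad/s.
Step 2 — f₀ = ω₀/(2π) = 397.8 Hz.
Step 3 — Series Q: Q = ω₀L/R = 2500·0.0106/100 = 0.265.
Step 4 — Bandwidth: Δω = ω₀/Q = 9434 rad/s; BW = Δω/(2π) = 1501 Hz.

(a) f₀ = 397.8 Hz  (b) Q = 0.265  (c) BW = 1501 Hz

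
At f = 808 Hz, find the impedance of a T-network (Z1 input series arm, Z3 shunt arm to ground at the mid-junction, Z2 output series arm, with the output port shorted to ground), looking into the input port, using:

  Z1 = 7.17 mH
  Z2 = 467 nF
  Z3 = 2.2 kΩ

Step 1 — Angular frequency: ω = 2π·f = 2π·808 = 5077 rad/s.
Step 2 — Component impedances:
  Z1: Z = jωL = j·5077·0.00717 = 0 + j36.4 Ω
  Z2: Z = 1/(jωC) = -j/(ω·C) = 0 - j421.8 Ω
  Z3: Z = R = 2200 Ω
Step 3 — With the output port shorted to ground, the output series arm Z2 runs from the junction to ground; the shunt arm Z3 also runs from the junction to ground. They appear in parallel: Z3 || Z2 = 78 - j406.8 Ω.
Step 4 — Series with input arm Z1: Z_in = Z1 + (Z3 || Z2) = 78 - j370.4 Ω = 378.6∠-78.1° Ω.

Z = 78 - j370.4 Ω = 378.6∠-78.1° Ω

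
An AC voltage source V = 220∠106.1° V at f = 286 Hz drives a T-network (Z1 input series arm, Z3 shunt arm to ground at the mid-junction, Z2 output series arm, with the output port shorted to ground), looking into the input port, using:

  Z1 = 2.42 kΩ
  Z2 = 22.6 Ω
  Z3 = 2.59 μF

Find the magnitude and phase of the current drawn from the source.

Step 1 — Angular frequency: ω = 2π·f = 2π·286 = 1797 rad/s.
Step 2 — Component impedances:
  Z1: Z = R = 2420 Ω
  Z2: Z = R = 22.6 Ω
  Z3: Z = 1/(jωC) = -j/(ω·C) = 0 - j214.9 Ω
Step 3 — With the output port shorted to ground, the output series arm Z2 runs from the junction to ground; the shunt arm Z3 also runs from the junction to ground. They appear in parallel: Z3 || Z2 = 22.35 - j2.351 Ω.
Step 4 — Series with input arm Z1: Z_in = Z1 + (Z3 || Z2) = 2442 - j2.351 Ω = 2442∠-0.1° Ω.
Step 5 — Source phasor: V = 220∠106.1° V = -61.01 + j211.4 V.
Step 6 — Ohm's law: I = V / Z_total = (-61.01 + j211.4) / (2442 - j2.351) = -0.02506 + j0.08652 A.
Step 7 — Convert to polar: |I| = 0.09008 A, ∠I = 106.2°.

I = 0.09008∠106.2° A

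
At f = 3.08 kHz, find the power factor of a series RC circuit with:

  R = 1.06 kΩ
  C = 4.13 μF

Step 1 — Angular frequency: ω = 2π·f = 2π·3080 = 1.935e+04 rad/s.
Step 2 — Component impedances:
  R: Z = R = 1060 Ω
  C: Z = 1/(jωC) = -j/(ω·C) = 0 - j12.51 Ω
Step 3 — Series combination: Z_total = R + C = 1060 - j12.51 Ω = 1060∠-0.7° Ω.
Step 4 — Power factor: PF = cos(φ) = Re(Z)/|Z| = 1060/1060.1 = 0.9999.
Step 5 — Type: Im(Z) = -12.51 ⇒ leading (phase φ = -0.7°).

PF = 0.9999 (leading, φ = -0.7°)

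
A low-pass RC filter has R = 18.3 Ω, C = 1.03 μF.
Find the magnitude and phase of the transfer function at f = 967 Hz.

Step 1 — Angular frequency: ω = 2π·967 = 6076 rad/s.
Step 2 — Transfer function: H(jω) = 1/(1 + jωRC).
Step 3 — Denominator: 1 + jωRC = 1 + j·6076·18.3·1.03e-06 = 1 + j0.1145.
Step 4 — H = 0.9871 - j0.113.
Step 5 — Magnitude: |H| = 0.9935 (-0.1 dB); phase: φ = -6.5°.

|H| = 0.9935 (-0.1 dB), φ = -6.5°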